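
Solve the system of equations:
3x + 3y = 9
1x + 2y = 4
x = 2, y = 1

Use elimination (row reduction):
Equation 1: 3x + 3y = 9.
Equation 2: 1x + 2y = 4.
Multiply Eq1 by 1 and Eq2 by 3: 3x + 3y = 9;  3x + 6y = 12.
Subtract: (3)y = 3, so y = 1.
Back-substitute into Eq1: 3x + 3*(1) = 9, so x = 2.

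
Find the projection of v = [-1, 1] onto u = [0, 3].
[0, 1]

The projection of v onto u is proj_u(v) = ((v·u) / (u·u)) · u.
v·u = (-1)*(0) + (1)*(3) = 3.
u·u = (0)*(0) + (3)*(3) = 9.
coefficient = 3 / 9 = 1/3.
proj_u(v) = 1/3 · [0, 3] = [0, 1].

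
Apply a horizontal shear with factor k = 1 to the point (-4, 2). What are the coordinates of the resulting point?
(-2, 2)

Shear matrix for horizontal shear with factor k = 1:
[[1, 1], [0, 1]]
Result: (-4, 2) → (-2, 2)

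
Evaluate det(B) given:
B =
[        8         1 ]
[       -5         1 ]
det(B) = 13

For a 2×2 matrix [[a, b], [c, d]], det = a*d - b*c.
det(B) = (8)*(1) - (1)*(-5) = 8 + 5 = 13.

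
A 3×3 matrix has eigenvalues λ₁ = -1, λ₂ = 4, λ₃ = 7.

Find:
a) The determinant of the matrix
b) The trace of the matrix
det = -28, trace = 10

Two standard eigenvalue identities:
- det(A) equals the product of the eigenvalues (counted with multiplicity).
- trace(A) equals the sum of the eigenvalues.
det(A) = (-1)*(4)*(7) = -28.
trace(A) = -1 + 4 + 7 = 10.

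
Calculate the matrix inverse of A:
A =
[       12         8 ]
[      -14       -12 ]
det(A) = -32
A⁻¹ =
[      3/8       1/4 ]
[    -7/16      -3/8 ]

For a 2×2 matrix A = [[a, b], [c, d]] with det(A) ≠ 0, A⁻¹ = (1/det(A)) * [[d, -b], [-c, a]].
det(A) = (12)*(-12) - (8)*(-14) = -144 + 112 = -32.
A⁻¹ = (1/-32) * [[-12, -8], [14, 12]].
Dividing each entry by -32 and reducing:
A⁻¹ =
[      3/8       1/4 ]
[    -7/16      -3/8 ]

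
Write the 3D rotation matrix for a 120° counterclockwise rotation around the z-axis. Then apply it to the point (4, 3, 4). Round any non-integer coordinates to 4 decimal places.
R = [[-1/2, -√3/2, 0], [√3/2, -1/2, 0], [0, 0, 1]]; R·(4, 3, 4) = (-4.5981, 1.9641, 4.0000)

Rotation matrix for 120° around z-axis:
cos(120°) = -1/2, sin(120°) = √3/2
R = [[-1/2, -√3/2, 0], [√3/2, -1/2, 0], [0, 0, 1]]
Apply to (4, 3, 4): R·[4, 3, 4]ᵀ = (-4.5981, 1.9641, 4.0000)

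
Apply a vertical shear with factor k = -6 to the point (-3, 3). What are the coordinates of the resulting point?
(-3, 21)

Shear matrix for vertical shear with factor k = -6:
[[1, 0], [-6, 1]]
Result: (-3, 3) → (-3, 21)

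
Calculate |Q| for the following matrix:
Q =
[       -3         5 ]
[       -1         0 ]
det(Q) = 5

For a 2×2 matrix [[a, b], [c, d]], det = a*d - b*c.
det(Q) = (-3)*(0) - (5)*(-1) = 0 + 5 = 5.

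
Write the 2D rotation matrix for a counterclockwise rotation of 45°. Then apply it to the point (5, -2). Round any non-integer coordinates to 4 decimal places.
R = [[√2/2, -√2/2], [√2/2, √2/2]]; R·(5, -2) = (4.9497, 2.1213)

Rotation matrix formula: R(θ) = [[cos θ, -sin θ], [sin θ, cos θ]]
For θ = 45°:
cos(45°) = √2/2
sin(45°) = √2/2
R = [[√2/2, -√2/2], [√2/2, √2/2]]
Apply to (5, -2): [√2/2·5 + (-√2/2)·-2, √2/2·5 + √2/2·-2] = (4.9497, 2.1213)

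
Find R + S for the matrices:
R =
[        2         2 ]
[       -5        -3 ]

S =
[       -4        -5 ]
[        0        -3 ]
R + S =
[       -2        -3 ]
[       -5        -6 ]

Matrix addition is elementwise: (R+S)[i][j] = R[i][j] + S[i][j].
  (R+S)[0][0] = (2) + (-4) = -2
  (R+S)[0][1] = (2) + (-5) = -3
  (R+S)[1][0] = (-5) + (0) = -5
  (R+S)[1][1] = (-3) + (-3) = -6
R + S =
[       -2        -3 ]
[       -5        -6 ]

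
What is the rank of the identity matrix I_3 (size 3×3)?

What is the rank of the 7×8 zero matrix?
rank(I_3) = 3, rank(0) = 0

The identity I_3 has 3 columns that are the standard basis vectors e_1, …, e_3. These are linearly independent, so all 3 columns are pivots and rank(I_3) = 3.
The 7×8 zero matrix has every entry zero, so every row is the zero row and there are no pivots; rank(0) = 0.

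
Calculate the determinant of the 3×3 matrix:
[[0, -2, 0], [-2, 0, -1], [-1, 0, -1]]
2

Expansion along first row:
det = 0·det([[0,-1],[0,-1]]) - -2·det([[-2,-1],[-1,-1]]) + 0·det([[-2,0],[-1,0]])
    = 0·(0·-1 - -1·0) - -2·(-2·-1 - -1·-1) + 0·(-2·0 - 0·-1)
    = 0·0 - -2·1 + 0·0
    = 0 + 2 + 0 = 2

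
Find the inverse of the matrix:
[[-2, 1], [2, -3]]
[[-3/4, -1/4], [-1/2, -1/2]]

For [[a,b],[c,d]], inverse = (1/det)·[[d,-b],[-c,a]]
det = -2·-3 - 1·2 = 4
Inverse = (1/4)·[[-3, -1], [-2, -2]]
        = [[-3/4, -1/4], [-1/2, -1/2]]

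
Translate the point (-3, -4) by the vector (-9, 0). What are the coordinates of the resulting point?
(-12, -4)

Translation by (-9, 0):
x' = -3 + -9 = -12
y' = -4 + 0 = -4
Homogeneous matrix: [[1, 0, -9], [0, 1, 0], [0, 0, 1]]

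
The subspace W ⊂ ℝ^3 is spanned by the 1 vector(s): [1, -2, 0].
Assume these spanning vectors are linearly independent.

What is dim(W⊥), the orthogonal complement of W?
dim(W⊥) = 2

For any subspace W of ℝ^n, dim(W) + dim(W⊥) = n (the whole-space dimension).
Here the given 1 vectors are linearly independent, so dim(W) = 1.
Thus dim(W⊥) = n - dim(W) = 3 - 1 = 2.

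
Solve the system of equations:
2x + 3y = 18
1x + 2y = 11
x = 3, y = 4

Use elimination (row reduction):
Equation 1: 2x + 3y = 18.
Equation 2: 1x + 2y = 11.
Multiply Eq1 by 1 and Eq2 by 2: 2x + 3y = 18;  2x + 4y = 22.
Subtract: (1)y = 4, so y = 4.
Back-substitute into Eq1: 2x + 3*(4) = 18, so x = 3.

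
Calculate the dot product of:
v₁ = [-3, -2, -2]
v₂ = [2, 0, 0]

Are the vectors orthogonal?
-6, No

The dot product is the sum of products of corresponding components.
v₁·v₂ = (-3)*(2) + (-2)*(0) + (-2)*(0) = -6 + 0 + 0 = -6.
Two vectors are orthogonal iff their dot product is 0; here the dot product is -6, so the vectors are not orthogonal.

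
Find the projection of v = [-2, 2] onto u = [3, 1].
[-6/5, -2/5]

The projection of v onto u is proj_u(v) = ((v·u) / (u·u)) · u.
v·u = (-2)*(3) + (2)*(1) = -4.
u·u = (3)*(3) + (1)*(1) = 10.
coefficient = -4 / 10 = -2/5.
proj_u(v) = -2/5 · [3, 1] = [-6/5, -2/5].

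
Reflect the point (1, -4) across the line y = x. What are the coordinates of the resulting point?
(-4, 1)

Reflection across line y = x: (1, -4) → (-4, 1)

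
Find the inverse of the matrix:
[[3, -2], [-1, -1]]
[[1/5, -2/5], [-1/5, -3/5]]

For [[a,b],[c,d]], inverse = (1/det)·[[d,-b],[-c,a]]
det = 3·-1 - -2·-1 = -5
Inverse = (1/-5)·[[-1, 2], [1, 3]]
        = [[1/5, -2/5], [-1/5, -3/5]]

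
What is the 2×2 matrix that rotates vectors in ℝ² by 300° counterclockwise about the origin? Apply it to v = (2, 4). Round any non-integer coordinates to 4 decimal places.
R = [[1/2, √3/2], [-√3/2, 1/2]]; R·v = (4.4641, 0.2679)

A counterclockwise rotation by angle θ in ℝ² has matrix R(θ) = [[cos θ, -sin θ], [sin θ, cos θ]].
For θ = 300°: cos θ = 1/2, sin θ = -√3/2.
R(300°) = [[1/2, √3/2], [-√3/2, 1/2]].
R·v = [1/2·2 + (√3/2)·4, -√3/2·2 + 1/2·4] = (4.4641, 0.2679).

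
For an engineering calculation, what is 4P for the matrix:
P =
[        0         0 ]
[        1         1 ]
4P =
[        0         0 ]
[        4         4 ]

Scalar multiplication is elementwise: (4P)[i][j] = 4 * P[i][j].
  (4P)[0][0] = 4 * (0) = 0
  (4P)[0][1] = 4 * (0) = 0
  (4P)[1][0] = 4 * (1) = 4
  (4P)[1][1] = 4 * (1) = 4
4P =
[        0         0 ]
[        4         4 ]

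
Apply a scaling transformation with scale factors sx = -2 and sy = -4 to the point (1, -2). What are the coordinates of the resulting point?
(-2, 8)

Scaling matrix:
[[-2, 0], [0, -4]]
Result: (1 × -2, -2 × -4) = (-2, 8)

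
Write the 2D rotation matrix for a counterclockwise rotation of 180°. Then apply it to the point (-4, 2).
R = [[-1, 0], [0, -1]]; R·(-4, 2) = (4, -2)

Rotation matrix formula: R(θ) = [[cos θ, -sin θ], [sin θ, cos θ]]
For θ = 180°:
cos(180°) = -1
sin(180°) = 0
R = [[-1, 0], [0, -1]]
Apply to (-4, 2): [-1·-4 + (0)·2, 0·-4 + -1·2] = (4, -2)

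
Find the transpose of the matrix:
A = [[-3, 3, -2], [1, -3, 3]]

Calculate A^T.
[[-3, 1], [3, -3], [-2, 3]]

The transpose sends entry (i,j) to (j,i); rows become columns.
Row 0 of A: [-3, 3, -2] -> column 0 of A^T.
Row 1 of A: [1, -3, 3] -> column 1 of A^T.
A^T = [[-3, 1], [3, -3], [-2, 3]]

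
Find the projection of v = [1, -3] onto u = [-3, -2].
[-9/13, -6/13]

The projection of v onto u is proj_u(v) = ((v·u) / (u·u)) · u.
v·u = (1)*(-3) + (-3)*(-2) = 3.
u·u = (-3)*(-3) + (-2)*(-2) = 13.
coefficient = 3 / 13 = 3/13.
proj_u(v) = 3/13 · [-3, -2] = [-9/13, -6/13].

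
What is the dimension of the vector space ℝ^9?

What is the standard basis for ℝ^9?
Dimension = 9; standard basis = {e_1, e_2, e_3, …, e_9}

ℝ^9 is the space of 9-tuples of real numbers; its dimension is 9.
The standard basis consists of 9 vectors: e_1, e_2, e_3, …, e_9, where e_i is the vector with 1 in position i and 0 elsewhere.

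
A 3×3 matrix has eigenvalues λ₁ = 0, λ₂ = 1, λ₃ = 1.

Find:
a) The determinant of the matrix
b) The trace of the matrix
det = 0, trace = 2

Two standard eigenvalue identities:
- det(A) equals the product of the eigenvalues (counted with multiplicity).
- trace(A) equals the sum of the eigenvalues.
det(A) = (0)*(1)*(1) = 0.
trace(A) = 0 + 1 + 1 = 2.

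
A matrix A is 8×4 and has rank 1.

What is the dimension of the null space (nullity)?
3

The rank-nullity theorem for an m×n matrix states:
rank(A) + nullity(A) = n (the number of columns).
Here n = 4 and rank(A) = 1, so nullity(A) = 4 - 1 = 3.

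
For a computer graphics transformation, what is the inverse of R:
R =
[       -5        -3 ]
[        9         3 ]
det(R) = 12
R⁻¹ =
[      1/4       1/4 ]
[     -3/4     -5/12 ]

For a 2×2 matrix R = [[a, b], [c, d]] with det(R) ≠ 0, R⁻¹ = (1/det(R)) * [[d, -b], [-c, a]].
det(R) = (-5)*(3) - (-3)*(9) = -15 + 27 = 12.
R⁻¹ = (1/12) * [[3, 3], [-9, -5]].
Dividing each entry by 12 and reducing:
R⁻¹ =
[      1/4       1/4 ]
[     -3/4     -5/12 ]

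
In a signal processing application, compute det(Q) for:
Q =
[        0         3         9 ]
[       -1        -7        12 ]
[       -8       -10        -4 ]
det(Q) = -714

Expand along row 0 (cofactor expansion): det(Q) = a*(e*i - f*h) - b*(d*i - f*g) + c*(d*h - e*g), where the 3×3 is [[a, b, c], [d, e, f], [g, h, i]].
Minor M_00 = (-7)*(-4) - (12)*(-10) = 28 + 120 = 148.
Minor M_01 = (-1)*(-4) - (12)*(-8) = 4 + 96 = 100.
Minor M_02 = (-1)*(-10) - (-7)*(-8) = 10 - 56 = -46.
det(Q) = (0)*(148) - (3)*(100) + (9)*(-46) = 0 - 300 - 414 = -714.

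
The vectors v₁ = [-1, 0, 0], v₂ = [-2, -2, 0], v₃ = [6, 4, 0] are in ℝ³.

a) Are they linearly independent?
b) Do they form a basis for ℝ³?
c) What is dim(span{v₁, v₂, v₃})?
Not independent, not a basis, dim(span) = 2

Check whether v₃ can be written as a linear combination of v₁ and v₂.
v₃ = (-2)·v₁ + (-2)·v₂ = [6, 4, 0], so the three vectors are linearly dependent.
Thus they do not form a basis for ℝ³, and dim(span{v₁, v₂, v₃}) = 2 (spanned by v₁ and v₂).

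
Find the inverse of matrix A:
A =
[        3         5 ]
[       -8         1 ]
det(A) = 43
A⁻¹ =
[     1/43     -5/43 ]
[     8/43      3/43 ]

For a 2×2 matrix A = [[a, b], [c, d]] with det(A) ≠ 0, A⁻¹ = (1/det(A)) * [[d, -b], [-c, a]].
det(A) = (3)*(1) - (5)*(-8) = 3 + 40 = 43.
A⁻¹ = (1/43) * [[1, -5], [8, 3]].
Dividing each entry by 43 and reducing:
A⁻¹ =
[     1/43     -5/43 ]
[     8/43      3/43 ]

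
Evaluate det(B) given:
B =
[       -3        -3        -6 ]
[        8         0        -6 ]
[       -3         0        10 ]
det(B) = 186

Expand along row 0 (cofactor expansion): det(B) = a*(e*i - f*h) - b*(d*i - f*g) + c*(d*h - e*g), where the 3×3 is [[a, b, c], [d, e, f], [g, h, i]].
Minor M_00 = (0)*(10) - (-6)*(0) = 0 - 0 = 0.
Minor M_01 = (8)*(10) - (-6)*(-3) = 80 - 18 = 62.
Minor M_02 = (8)*(0) - (0)*(-3) = 0 - 0 = 0.
det(B) = (-3)*(0) - (-3)*(62) + (-6)*(0) = 0 + 186 + 0 = 186.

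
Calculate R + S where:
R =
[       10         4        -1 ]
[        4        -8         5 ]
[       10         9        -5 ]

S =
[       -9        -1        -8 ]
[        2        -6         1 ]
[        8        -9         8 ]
R + S =
[        1         3        -9 ]
[        6       -14         6 ]
[       18         0         3 ]

Matrix addition is elementwise: (R+S)[i][j] = R[i][j] + S[i][j].
  (R+S)[0][0] = (10) + (-9) = 1
  (R+S)[0][1] = (4) + (-1) = 3
  (R+S)[0][2] = (-1) + (-8) = -9
  (R+S)[1][0] = (4) + (2) = 6
  (R+S)[1][1] = (-8) + (-6) = -14
  (R+S)[1][2] = (5) + (1) = 6
  (R+S)[2][0] = (10) + (8) = 18
  (R+S)[2][1] = (9) + (-9) = 0
  (R+S)[2][2] = (-5) + (8) = 3
R + S =
[        1         3        -9 ]
[        6       -14         6 ]
[       18         0         3 ]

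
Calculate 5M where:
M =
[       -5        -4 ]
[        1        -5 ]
5M =
[      -25       -20 ]
[        5       -25 ]

Scalar multiplication is elementwise: (5M)[i][j] = 5 * M[i][j].
  (5M)[0][0] = 5 * (-5) = -25
  (5M)[0][1] = 5 * (-4) = -20
  (5M)[1][0] = 5 * (1) = 5
  (5M)[1][1] = 5 * (-5) = -25
5M =
[      -25       -20 ]
[        5       -25 ]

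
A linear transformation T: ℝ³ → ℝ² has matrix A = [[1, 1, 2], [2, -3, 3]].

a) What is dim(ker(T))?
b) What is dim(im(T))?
dim(ker) = 1, dim(im) = 2

The two rows are not scalar multiples of one another (no single k satisfies row 2 = k × row 1), so they are linearly independent.
Thus rank(A) = 2.
dim(im(T)) = rank(A) = 2.
By the rank-nullity theorem applied to T: ℝ³ → ℝ², rank(A) + nullity(A) = 3 (the domain dimension), so dim(ker(T)) = 3 - 2 = 1.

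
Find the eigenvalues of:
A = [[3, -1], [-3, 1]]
λ = 0, 4

Solve det(A - λI) = 0. For a 2×2 matrix this is λ² - (trace)λ + det = 0.
trace(A) = 3 + 1 = 4.
det(A) = (3)*(1) - (-1)*(-3) = 3 - 3 = 0.
Characteristic equation: λ² - (4)λ + (0) = 0.
Discriminant: (4)² - 4*(0) = 16 - 0 = 16.
Roots: λ = (4 ± √16) / 2 = 0, 4.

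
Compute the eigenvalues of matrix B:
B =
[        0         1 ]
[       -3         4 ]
λ = 1, 3

Solve det(B - λI) = 0. For a 2×2 matrix the characteristic equation is λ² - (trace)λ + det = 0.
trace(B) = a + d = 0 + 4 = 4.
det(B) = a*d - b*c = (0)*(4) - (1)*(-3) = 0 + 3 = 3.
Characteristic equation: λ² - (4)λ + (3) = 0.
Discriminant = (4)² - 4*(3) = 16 - 12 = 4.
λ = (4 ± √4) / 2 = (4 ± 2) / 2 = 1, 3.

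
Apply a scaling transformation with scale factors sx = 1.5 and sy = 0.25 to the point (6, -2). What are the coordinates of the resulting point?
(9.0, -0.5)

Scaling matrix:
[[1.50, 0], [0, 0.25]]
Result: (6 × 1.5, -2 × 0.25) = (9.0, -0.5)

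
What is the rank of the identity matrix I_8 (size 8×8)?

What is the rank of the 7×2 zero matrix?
rank(I_8) = 8, rank(0) = 0

The identity I_8 has 8 columns that are the standard basis vectors e_1, …, e_8. These are linearly independent, so all 8 columns are pivots and rank(I_8) = 8.
The 7×2 zero matrix has every entry zero, so every row is the zero row and there are no pivots; rank(0) = 0.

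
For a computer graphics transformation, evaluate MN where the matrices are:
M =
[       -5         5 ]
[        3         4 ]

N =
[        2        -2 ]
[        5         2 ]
MN =
[       15        20 ]
[       26         2 ]

Matrix multiplication: (MN)[i][j] = sum over k of M[i][k] * N[k][j].
  (MN)[0][0] = (-5)*(2) + (5)*(5) = 15
  (MN)[0][1] = (-5)*(-2) + (5)*(2) = 20
  (MN)[1][0] = (3)*(2) + (4)*(5) = 26
  (MN)[1][1] = (3)*(-2) + (4)*(2) = 2
MN =
[       15        20 ]
[       26         2 ]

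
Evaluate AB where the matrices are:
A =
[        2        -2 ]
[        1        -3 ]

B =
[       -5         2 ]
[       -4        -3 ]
AB =
[       -2        10 ]
[        7        11 ]

Matrix multiplication: (AB)[i][j] = sum over k of A[i][k] * B[k][j].
  (AB)[0][0] = (2)*(-5) + (-2)*(-4) = -2
  (AB)[0][1] = (2)*(2) + (-2)*(-3) = 10
  (AB)[1][0] = (1)*(-5) + (-3)*(-4) = 7
  (AB)[1][1] = (1)*(2) + (-3)*(-3) = 11
AB =
[       -2        10 ]
[        7        11 ]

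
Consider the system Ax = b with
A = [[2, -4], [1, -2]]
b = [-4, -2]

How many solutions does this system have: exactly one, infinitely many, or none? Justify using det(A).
Infinitely many solutions

det(A) = (2)*(-2) - (-4)*(1) = 0, so A is singular (column 2 is -2 times column 1).
b = [-4, -2] = -2 * column 1 of A, so b lies in the column space of A.
A singular matrix whose right-hand side is in its column space gives a 1-parameter family of solutions — infinitely many.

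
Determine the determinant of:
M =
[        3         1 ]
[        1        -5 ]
det(M) = -16

For a 2×2 matrix [[a, b], [c, d]], det = a*d - b*c.
det(M) = (3)*(-5) - (1)*(1) = -15 - 1 = -16.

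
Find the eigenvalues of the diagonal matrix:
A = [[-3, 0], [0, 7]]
λ₁ = -3, λ₂ = 7

The characteristic polynomial of A is det(A - λI) = (-3 - λ)(7 - λ) = 0.
The roots are λ = -3 and λ = 7, so the eigenvalues are the diagonal entries.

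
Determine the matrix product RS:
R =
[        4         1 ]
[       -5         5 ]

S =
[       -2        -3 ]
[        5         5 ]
RS =
[       -3        -7 ]
[       35        40 ]

Matrix multiplication: (RS)[i][j] = sum over k of R[i][k] * S[k][j].
  (RS)[0][0] = (4)*(-2) + (1)*(5) = -3
  (RS)[0][1] = (4)*(-3) + (1)*(5) = -7
  (RS)[1][0] = (-5)*(-2) + (5)*(5) = 35
  (RS)[1][1] = (-5)*(-3) + (5)*(5) = 40
RS =
[       -3        -7 ]
[       35        40 ]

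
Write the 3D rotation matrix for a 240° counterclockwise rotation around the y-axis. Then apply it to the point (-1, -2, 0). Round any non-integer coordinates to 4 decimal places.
R = [[-1/2, 0, -√3/2], [0, 1, 0], [√3/2, 0, -1/2]]; R·(-1, -2, 0) = (0.5000, -2.0000, -0.8660)

Rotation matrix for 240° around y-axis:
cos(240°) = -1/2, sin(240°) = -√3/2
R = [[-1/2, 0, -√3/2], [0, 1, 0], [√3/2, 0, -1/2]]
Apply to (-1, -2, 0): R·[-1, -2, 0]ᵀ = (0.5000, -2.0000, -0.8660)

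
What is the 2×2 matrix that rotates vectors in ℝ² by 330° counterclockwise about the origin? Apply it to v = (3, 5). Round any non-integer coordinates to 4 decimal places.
R = [[√3/2, 1/2], [-1/2, √3/2]]; R·v = (5.0981, 2.8301)

A counterclockwise rotation by angle θ in ℝ² has matrix R(θ) = [[cos θ, -sin θ], [sin θ, cos θ]].
For θ = 330°: cos θ = √3/2, sin θ = -1/2.
R(330°) = [[√3/2, 1/2], [-1/2, √3/2]].
R·v = [√3/2·3 + (1/2)·5, -1/2·3 + √3/2·5] = (5.0981, 2.8301).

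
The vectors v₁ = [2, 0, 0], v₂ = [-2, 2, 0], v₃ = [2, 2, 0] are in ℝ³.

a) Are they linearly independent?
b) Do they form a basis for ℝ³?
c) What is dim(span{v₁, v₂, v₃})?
Not independent, not a basis, dim(span) = 2

Check whether v₃ can be written as a linear combination of v₁ and v₂.
v₃ = (2)·v₁ + (1)·v₂ = [2, 2, 0], so the three vectors are linearly dependent.
Thus they do not form a basis for ℝ³, and dim(span{v₁, v₂, v₃}) = 2 (spanned by v₁ and v₂).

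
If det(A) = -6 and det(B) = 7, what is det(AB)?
-42

Use the multiplicative property of determinants: det(AB) = det(A)*det(B).
det(AB) = (-6)*(7) = -42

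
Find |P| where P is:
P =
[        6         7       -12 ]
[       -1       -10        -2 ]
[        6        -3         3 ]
det(P) = -1035

Expand along row 0 (cofactor expansion): det(P) = a*(e*i - f*h) - b*(d*i - f*g) + c*(d*h - e*g), where the 3×3 is [[a, b, c], [d, e, f], [g, h, i]].
Minor M_00 = (-10)*(3) - (-2)*(-3) = -30 - 6 = -36.
Minor M_01 = (-1)*(3) - (-2)*(6) = -3 + 12 = 9.
Minor M_02 = (-1)*(-3) - (-10)*(6) = 3 + 60 = 63.
det(P) = (6)*(-36) - (7)*(9) + (-12)*(63) = -216 - 63 - 756 = -1035.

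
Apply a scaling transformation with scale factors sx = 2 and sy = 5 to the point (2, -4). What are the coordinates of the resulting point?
(4, -20)

Scaling matrix:
[[2, 0], [0, 5]]
Result: (2 × 2, -4 × 5) = (4, -20)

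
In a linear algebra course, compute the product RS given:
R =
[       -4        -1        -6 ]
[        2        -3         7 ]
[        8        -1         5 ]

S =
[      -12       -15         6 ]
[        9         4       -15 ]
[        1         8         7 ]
RS =
[       33         8       -51 ]
[      -44        14       106 ]
[     -100       -84        98 ]

Matrix multiplication: (RS)[i][j] = sum over k of R[i][k] * S[k][j].
  (RS)[0][0] = (-4)*(-12) + (-1)*(9) + (-6)*(1) = 33
  (RS)[0][1] = (-4)*(-15) + (-1)*(4) + (-6)*(8) = 8
  (RS)[0][2] = (-4)*(6) + (-1)*(-15) + (-6)*(7) = -51
  (RS)[1][0] = (2)*(-12) + (-3)*(9) + (7)*(1) = -44
  (RS)[1][1] = (2)*(-15) + (-3)*(4) + (7)*(8) = 14
  (RS)[1][2] = (2)*(6) + (-3)*(-15) + (7)*(7) = 106
  (RS)[2][0] = (8)*(-12) + (-1)*(9) + (5)*(1) = -100
  (RS)[2][1] = (8)*(-15) + (-1)*(4) + (5)*(8) = -84
  (RS)[2][2] = (8)*(6) + (-1)*(-15) + (5)*(7) = 98
RS =
[       33         8       -51 ]
[      -44        14       106 ]
[     -100       -84        98 ]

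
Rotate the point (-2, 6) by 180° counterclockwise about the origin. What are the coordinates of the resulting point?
(2, -6)

Rotation matrix R(θ) = [[cos θ, -sin θ], [sin θ, cos θ]]; for θ = 180°:
R = [[-1, 0], [0, -1]]
Result: R × [-2, 6]ᵀ = [-1·-2 + (0)·6, 0·-2 + (-1)·6]ᵀ = (2, -6)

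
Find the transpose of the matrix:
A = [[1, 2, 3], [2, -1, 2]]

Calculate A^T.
[[1, 2], [2, -1], [3, 2]]

The transpose sends entry (i,j) to (j,i); rows become columns.
Row 0 of A: [1, 2, 3] -> column 0 of A^T.
Row 1 of A: [2, -1, 2] -> column 1 of A^T.
A^T = [[1, 2], [2, -1], [3, 2]]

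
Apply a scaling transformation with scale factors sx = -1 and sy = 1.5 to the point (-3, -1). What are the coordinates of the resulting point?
(3, -1.5)

Scaling matrix:
[[-1, 0], [0, 1.50]]
Result: (-3 × -1, -1 × 1.5) = (3, -1.5)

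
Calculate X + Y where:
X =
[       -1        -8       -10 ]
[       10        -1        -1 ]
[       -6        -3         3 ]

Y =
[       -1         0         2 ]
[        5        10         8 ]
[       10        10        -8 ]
X + Y =
[       -2        -8        -8 ]
[       15         9         7 ]
[        4         7        -5 ]

Matrix addition is elementwise: (X+Y)[i][j] = X[i][j] + Y[i][j].
  (X+Y)[0][0] = (-1) + (-1) = -2
  (X+Y)[0][1] = (-8) + (0) = -8
  (X+Y)[0][2] = (-10) + (2) = -8
  (X+Y)[1][0] = (10) + (5) = 15
  (X+Y)[1][1] = (-1) + (10) = 9
  (X+Y)[1][2] = (-1) + (8) = 7
  (X+Y)[2][0] = (-6) + (10) = 4
  (X+Y)[2][1] = (-3) + (10) = 7
  (X+Y)[2][2] = (3) + (-8) = -5
X + Y =
[       -2        -8        -8 ]
[       15         9         7 ]
[        4         7        -5 ]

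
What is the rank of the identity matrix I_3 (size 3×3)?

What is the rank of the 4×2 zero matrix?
rank(I_3) = 3, rank(0) = 0

The identity I_3 has 3 columns that are the standard basis vectors e_1, …, e_3. These are linearly independent, so all 3 columns are pivots and rank(I_3) = 3.
The 4×2 zero matrix has every entry zero, so every row is the zero row and there are no pivots; rank(0) = 0.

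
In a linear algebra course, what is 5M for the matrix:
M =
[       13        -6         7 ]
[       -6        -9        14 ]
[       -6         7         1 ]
5M =
[       65       -30        35 ]
[      -30       -45        70 ]
[      -30        35         5 ]

Scalar multiplication is elementwise: (5M)[i][j] = 5 * M[i][j].
  (5M)[0][0] = 5 * (13) = 65
  (5M)[0][1] = 5 * (-6) = -30
  (5M)[0][2] = 5 * (7) = 35
  (5M)[1][0] = 5 * (-6) = -30
  (5M)[1][1] = 5 * (-9) = -45
  (5M)[1][2] = 5 * (14) = 70
  (5M)[2][0] = 5 * (-6) = -30
  (5M)[2][1] = 5 * (7) = 35
  (5M)[2][2] = 5 * (1) = 5
5M =
[       65       -30        35 ]
[      -30       -45        70 ]
[      -30        35         5 ]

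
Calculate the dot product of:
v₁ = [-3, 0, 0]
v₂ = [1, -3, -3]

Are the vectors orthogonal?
-3, No

The dot product is the sum of products of corresponding components.
v₁·v₂ = (-3)*(1) + (0)*(-3) + (0)*(-3) = -3 + 0 + 0 = -3.
Two vectors are orthogonal iff their dot product is 0; here the dot product is -3, so the vectors are not orthogonal.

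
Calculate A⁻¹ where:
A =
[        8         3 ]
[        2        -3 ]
det(A) = -30
A⁻¹ =
[     1/10      1/10 ]
[     1/15     -4/15 ]

For a 2×2 matrix A = [[a, b], [c, d]] with det(A) ≠ 0, A⁻¹ = (1/det(A)) * [[d, -b], [-c, a]].
det(A) = (8)*(-3) - (3)*(2) = -24 - 6 = -30.
A⁻¹ = (1/-30) * [[-3, -3], [-2, 8]].
Dividing each entry by -30 and reducing:
A⁻¹ =
[     1/10      1/10 ]
[     1/15     -4/15 ]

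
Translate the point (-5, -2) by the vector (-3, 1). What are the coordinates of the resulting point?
(-8, -1)

Translation by (-3, 1):
x' = -5 + -3 = -8
y' = -2 + 1 = -1
Homogeneous matrix: [[1, 0, -3], [0, 1, 1], [0, 0, 1]]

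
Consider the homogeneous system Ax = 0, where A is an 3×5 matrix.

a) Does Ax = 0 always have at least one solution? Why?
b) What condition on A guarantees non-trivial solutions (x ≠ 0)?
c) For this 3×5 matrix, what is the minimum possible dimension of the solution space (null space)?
a) Yes, x = 0 is always a solution. b) When A has linearly dependent columns (rank < n). c) Minimum nullity = 2.

a) x = 0 satisfies A·0 = 0, so the zero vector is always a solution.
b) Non-trivial solutions exist iff the columns of A are linearly dependent, equivalently rank(A) < n (the number of columns).
c) By rank-nullity, rank(A) + nullity(A) = n = 5. Since A has only 3 rows, rank(A) ≤ 3, so nullity(A) ≥ 5 - 3 = 2.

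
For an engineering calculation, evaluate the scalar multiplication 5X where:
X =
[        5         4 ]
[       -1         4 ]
5X =
[       25        20 ]
[       -5        20 ]

Scalar multiplication is elementwise: (5X)[i][j] = 5 * X[i][j].
  (5X)[0][0] = 5 * (5) = 25
  (5X)[0][1] = 5 * (4) = 20
  (5X)[1][0] = 5 * (-1) = -5
  (5X)[1][1] = 5 * (4) = 20
5X =
[       25        20 ]
[       -5        20 ]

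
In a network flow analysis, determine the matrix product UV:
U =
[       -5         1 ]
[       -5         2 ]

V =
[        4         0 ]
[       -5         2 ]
UV =
[      -25         2 ]
[      -30         4 ]

Matrix multiplication: (UV)[i][j] = sum over k of U[i][k] * V[k][j].
  (UV)[0][0] = (-5)*(4) + (1)*(-5) = -25
  (UV)[0][1] = (-5)*(0) + (1)*(2) = 2
  (UV)[1][0] = (-5)*(4) + (2)*(-5) = -30
  (UV)[1][1] = (-5)*(0) + (2)*(2) = 4
UV =
[      -25         2 ]
[      -30         4 ]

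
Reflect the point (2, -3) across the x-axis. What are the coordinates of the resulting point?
(2, 3)

Reflection across x-axis: (2, -3) → (2, 3)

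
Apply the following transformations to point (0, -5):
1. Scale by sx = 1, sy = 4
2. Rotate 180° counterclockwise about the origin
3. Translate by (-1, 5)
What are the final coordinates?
(-1, 25)

Step 1: Scale → (0, -20)
Step 2: Rotate 180° → (0, 20)
Step 3: Translate → (-1, 25)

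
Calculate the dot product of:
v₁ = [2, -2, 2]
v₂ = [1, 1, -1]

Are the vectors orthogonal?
-2, No

The dot product is the sum of products of corresponding components.
v₁·v₂ = (2)*(1) + (-2)*(1) + (2)*(-1) = 2 - 2 - 2 = -2.
Two vectors are orthogonal iff their dot product is 0; here the dot product is -2, so the vectors are not orthogonal.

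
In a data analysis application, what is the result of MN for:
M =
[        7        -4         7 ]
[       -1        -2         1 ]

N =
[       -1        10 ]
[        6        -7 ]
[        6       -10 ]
MN =
[       11        28 ]
[       -5        -6 ]

Matrix multiplication: (MN)[i][j] = sum over k of M[i][k] * N[k][j].
  (MN)[0][0] = (7)*(-1) + (-4)*(6) + (7)*(6) = 11
  (MN)[0][1] = (7)*(10) + (-4)*(-7) + (7)*(-10) = 28
  (MN)[1][0] = (-1)*(-1) + (-2)*(6) + (1)*(6) = -5
  (MN)[1][1] = (-1)*(10) + (-2)*(-7) + (1)*(-10) = -6
MN =
[       11        28 ]
[       -5        -6 ]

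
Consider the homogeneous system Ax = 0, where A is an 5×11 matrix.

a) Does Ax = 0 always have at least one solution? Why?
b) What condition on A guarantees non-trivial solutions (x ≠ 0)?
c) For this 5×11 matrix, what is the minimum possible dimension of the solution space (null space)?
a) Yes, x = 0 is always a solution. b) When A has linearly dependent columns (rank < n). c) Minimum nullity = 6.

a) x = 0 satisfies A·0 = 0, so the zero vector is always a solution.
b) Non-trivial solutions exist iff the columns of A are linearly dependent, equivalently rank(A) < n (the number of columns).
c) By rank-nullity, rank(A) + nullity(A) = n = 11. Since A has only 5 rows, rank(A) ≤ 5, so nullity(A) ≥ 11 - 5 = 6.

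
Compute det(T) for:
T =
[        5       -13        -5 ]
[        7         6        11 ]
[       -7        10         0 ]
det(T) = -109

Expand along row 0 (cofactor expansion): det(T) = a*(e*i - f*h) - b*(d*i - f*g) + c*(d*h - e*g), where the 3×3 is [[a, b, c], [d, e, f], [g, h, i]].
Minor M_00 = (6)*(0) - (11)*(10) = 0 - 110 = -110.
Minor M_01 = (7)*(0) - (11)*(-7) = 0 + 77 = 77.
Minor M_02 = (7)*(10) - (6)*(-7) = 70 + 42 = 112.
det(T) = (5)*(-110) - (-13)*(77) + (-5)*(112) = -550 + 1001 - 560 = -109.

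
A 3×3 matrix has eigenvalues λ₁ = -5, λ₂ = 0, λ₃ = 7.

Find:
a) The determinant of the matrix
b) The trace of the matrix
det = 0, trace = 2

Two standard eigenvalue identities:
- det(A) equals the product of the eigenvalues (counted with multiplicity).
- trace(A) equals the sum of the eigenvalues.
det(A) = (-5)*(0)*(7) = 0.
trace(A) = -5 + 0 + 7 = 2.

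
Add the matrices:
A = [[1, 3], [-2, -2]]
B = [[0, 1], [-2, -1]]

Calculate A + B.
[[1, 4], [-4, -3]]

Add corresponding elements:
(1)+(0)=1
(3)+(1)=4
(-2)+(-2)=-4
(-2)+(-1)=-3
A + B = [[1, 4], [-4, -3]]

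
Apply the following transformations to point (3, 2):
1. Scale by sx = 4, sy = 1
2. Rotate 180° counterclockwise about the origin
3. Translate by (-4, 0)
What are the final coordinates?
(-16, -2)

Step 1: Scale → (12, 2)
Step 2: Rotate 180° → (-12, -2)
Step 3: Translate → (-16, -2)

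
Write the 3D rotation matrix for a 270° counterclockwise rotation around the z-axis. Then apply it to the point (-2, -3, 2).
R = [[0, 1, 0], [-1, 0, 0], [0, 0, 1]]; R·(-2, -3, 2) = (-3, 2, 2)

Rotation matrix for 270° around z-axis:
cos(270°) = 0, sin(270°) = -1
R = [[0, 1, 0], [-1, 0, 0], [0, 0, 1]]
Apply to (-2, -3, 2): R·[-2, -3, 2]ᵀ = (-3, 2, 2)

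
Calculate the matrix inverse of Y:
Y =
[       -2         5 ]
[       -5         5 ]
det(Y) = 15
Y⁻¹ =
[      1/3      -1/3 ]
[      1/3     -2/15 ]

For a 2×2 matrix Y = [[a, b], [c, d]] with det(Y) ≠ 0, Y⁻¹ = (1/det(Y)) * [[d, -b], [-c, a]].
det(Y) = (-2)*(5) - (5)*(-5) = -10 + 25 = 15.
Y⁻¹ = (1/15) * [[5, -5], [5, -2]].
Dividing each entry by 15 and reducing:
Y⁻¹ =
[      1/3      -1/3 ]
[      1/3     -2/15 ]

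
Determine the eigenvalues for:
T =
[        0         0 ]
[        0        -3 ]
λ = -3, 0

Solve det(T - λI) = 0. For a 2×2 matrix the characteristic equation is λ² - (trace)λ + det = 0.
trace(T) = a + d = 0 - 3 = -3.
det(T) = a*d - b*c = (0)*(-3) - (0)*(0) = 0 - 0 = 0.
Characteristic equation: λ² - (-3)λ + (0) = 0.
Discriminant = (-3)² - 4*(0) = 9 - 0 = 9.
λ = (-3 ± √9) / 2 = (-3 ± 3) / 2 = -3, 0.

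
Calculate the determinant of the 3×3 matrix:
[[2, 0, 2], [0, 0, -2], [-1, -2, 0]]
-8

Expansion along first row:
det = 2·det([[0,-2],[-2,0]]) - 0·det([[0,-2],[-1,0]]) + 2·det([[0,0],[-1,-2]])
    = 2·(0·0 - -2·-2) - 0·(0·0 - -2·-1) + 2·(0·-2 - 0·-1)
    = 2·-4 - 0·-2 + 2·0
    = -8 + 0 + 0 = -8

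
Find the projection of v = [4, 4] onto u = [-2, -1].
[24/5, 12/5]

The projection of v onto u is proj_u(v) = ((v·u) / (u·u)) · u.
v·u = (4)*(-2) + (4)*(-1) = -12.
u·u = (-2)*(-2) + (-1)*(-1) = 5.
coefficient = -12 / 5 = -12/5.
proj_u(v) = -12/5 · [-2, -1] = [24/5, 12/5].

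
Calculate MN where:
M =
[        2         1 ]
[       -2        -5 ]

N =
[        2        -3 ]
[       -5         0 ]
MN =
[       -1        -6 ]
[       21         6 ]

Matrix multiplication: (MN)[i][j] = sum over k of M[i][k] * N[k][j].
  (MN)[0][0] = (2)*(2) + (1)*(-5) = -1
  (MN)[0][1] = (2)*(-3) + (1)*(0) = -6
  (MN)[1][0] = (-2)*(2) + (-5)*(-5) = 21
  (MN)[1][1] = (-2)*(-3) + (-5)*(0) = 6
MN =
[       -1        -6 ]
[       21         6 ]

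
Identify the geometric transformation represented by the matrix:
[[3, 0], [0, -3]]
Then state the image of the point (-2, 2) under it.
non-uniform scaling by (3, -3); image of (-2, 2) is (-6, -6)

This is diagonal with distinct entries, so it scales the x-axis by 3 and the y-axis by -3.
The matrix [[3, 0], [0, -3]] represents: non-uniform scaling by (3, -3).
Applying it to (-2, 2): [3·-2 + 0·2, 0·-2 + -3·2] = (-6, -6).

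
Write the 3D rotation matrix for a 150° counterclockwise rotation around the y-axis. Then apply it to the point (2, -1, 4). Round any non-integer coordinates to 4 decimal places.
R = [[-√3/2, 0, 1/2], [0, 1, 0], [-1/2, 0, -√3/2]]; R·(2, -1, 4) = (0.2679, -1.0000, -4.4641)

Rotation matrix for 150° around y-axis:
cos(150°) = -√3/2, sin(150°) = 1/2
R = [[-√3/2, 0, 1/2], [0, 1, 0], [-1/2, 0, -√3/2]]
Apply to (2, -1, 4): R·[2, -1, 4]ᵀ = (0.2679, -1.0000, -4.4641)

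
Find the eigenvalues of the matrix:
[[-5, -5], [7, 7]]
λ = 0 and λ = 2

Characteristic equation: det(A - λI) = 0
λ² - (trace)λ + (det) = 0
λ² - (2)λ + (0) = 0
λ² - 2λ + 0 = 0
Solving: λ = 0, 2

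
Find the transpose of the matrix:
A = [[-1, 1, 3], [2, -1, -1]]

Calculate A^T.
[[-1, 2], [1, -1], [3, -1]]

The transpose sends entry (i,j) to (j,i); rows become columns.
Row 0 of A: [-1, 1, 3] -> column 0 of A^T.
Row 1 of A: [2, -1, -1] -> column 1 of A^T.
A^T = [[-1, 2], [1, -1], [3, -1]]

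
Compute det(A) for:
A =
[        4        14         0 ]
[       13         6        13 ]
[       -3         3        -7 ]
det(A) = 404

Expand along row 0 (cofactor expansion): det(A) = a*(e*i - f*h) - b*(d*i - f*g) + c*(d*h - e*g), where the 3×3 is [[a, b, c], [d, e, f], [g, h, i]].
Minor M_00 = (6)*(-7) - (13)*(3) = -42 - 39 = -81.
Minor M_01 = (13)*(-7) - (13)*(-3) = -91 + 39 = -52.
Minor M_02 = (13)*(3) - (6)*(-3) = 39 + 18 = 57.
det(A) = (4)*(-81) - (14)*(-52) + (0)*(57) = -324 + 728 + 0 = 404.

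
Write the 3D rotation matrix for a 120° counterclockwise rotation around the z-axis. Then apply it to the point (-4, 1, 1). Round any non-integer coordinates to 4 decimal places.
R = [[-1/2, -√3/2, 0], [√3/2, -1/2, 0], [0, 0, 1]]; R·(-4, 1, 1) = (1.1340, -3.9641, 1.0000)

Rotation matrix for 120° around z-axis:
cos(120°) = -1/2, sin(120°) = √3/2
R = [[-1/2, -√3/2, 0], [√3/2, -1/2, 0], [0, 0, 1]]
Apply to (-4, 1, 1): R·[-4, 1, 1]ᵀ = (1.1340, -3.9641, 1.0000)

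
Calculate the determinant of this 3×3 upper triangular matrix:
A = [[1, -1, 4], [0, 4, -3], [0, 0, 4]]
16

The determinant of a triangular matrix is the product of its diagonal entries (the off-diagonal entries above the diagonal do not affect it).
det(A) = (1) * (4) * (4) = 16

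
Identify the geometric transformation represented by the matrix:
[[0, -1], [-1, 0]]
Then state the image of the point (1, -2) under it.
reflection across the line y = -x; image of (1, -2) is (2, -1)

This is a symmetric orthogonal matrix with determinant -1, which characterizes a reflection in ℝ².
The matrix [[0, -1], [-1, 0]] represents: reflection across the line y = -x.
Applying it to (1, -2): [0·1 + -1·-2, -1·1 + 0·-2] = (2, -1).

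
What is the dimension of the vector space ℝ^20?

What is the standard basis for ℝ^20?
Dimension = 20; standard basis = {e_1, e_2, e_3, …, e_20}

ℝ^20 is the space of 20-tuples of real numbers; its dimension is 20.
The standard basis consists of 20 vectors: e_1, e_2, e_3, …, e_20, where e_i is the vector with 1 in position i and 0 elsewhere.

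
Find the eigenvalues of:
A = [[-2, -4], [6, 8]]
λ = 2, 4

Solve det(A - λI) = 0. For a 2×2 matrix this is λ² - (trace)λ + det = 0.
trace(A) = -2 + 8 = 6.
det(A) = (-2)*(8) - (-4)*(6) = -16 + 24 = 8.
Characteristic equation: λ² - (6)λ + (8) = 0.
Discriminant: (6)² - 4*(8) = 36 - 32 = 4.
Roots: λ = (6 ± √4) / 2 = 2, 4.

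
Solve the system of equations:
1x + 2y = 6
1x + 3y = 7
x = 4, y = 1

Use elimination (row reduction):
Equation 1: 1x + 2y = 6.
Equation 2: 1x + 3y = 7.
Multiply Eq1 by 1 and Eq2 by 1: 1x + 2y = 6;  1x + 3y = 7.
Subtract: (1)y = 1, so y = 1.
Back-substitute into Eq1: 1x + 2*(1) = 6, so x = 4.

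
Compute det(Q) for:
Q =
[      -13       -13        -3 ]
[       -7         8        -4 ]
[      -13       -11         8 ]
det(Q) = -2207

Expand along row 0 (cofactor expansion): det(Q) = a*(e*i - f*h) - b*(d*i - f*g) + c*(d*h - e*g), where the 3×3 is [[a, b, c], [d, e, f], [g, h, i]].
Minor M_00 = (8)*(8) - (-4)*(-11) = 64 - 44 = 20.
Minor M_01 = (-7)*(8) - (-4)*(-13) = -56 - 52 = -108.
Minor M_02 = (-7)*(-11) - (8)*(-13) = 77 + 104 = 181.
det(Q) = (-13)*(20) - (-13)*(-108) + (-3)*(181) = -260 - 1404 - 543 = -2207.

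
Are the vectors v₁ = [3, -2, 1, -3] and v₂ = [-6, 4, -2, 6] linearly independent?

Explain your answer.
No, linearly dependent (v₂ = -2·v₁)

Check whether there is a scalar k with v₂ = k·v₁.
Comparing components, k = -2 satisfies -2·[3, -2, 1, -3] = [-6, 4, -2, 6].
Since v₂ is a scalar multiple of v₁, the two vectors are linearly dependent.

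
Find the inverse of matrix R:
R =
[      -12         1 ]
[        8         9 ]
det(R) = -116
R⁻¹ =
[   -9/116     1/116 ]
[     2/29      3/29 ]

For a 2×2 matrix R = [[a, b], [c, d]] with det(R) ≠ 0, R⁻¹ = (1/det(R)) * [[d, -b], [-c, a]].
det(R) = (-12)*(9) - (1)*(8) = -108 - 8 = -116.
R⁻¹ = (1/-116) * [[9, -1], [-8, -12]].
Dividing each entry by -116 and reducing:
R⁻¹ =
[   -9/116     1/116 ]
[     2/29      3/29 ]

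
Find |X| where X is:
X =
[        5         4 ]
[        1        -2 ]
det(X) = -14

For a 2×2 matrix [[a, b], [c, d]], det = a*d - b*c.
det(X) = (5)*(-2) - (4)*(1) = -10 - 4 = -14.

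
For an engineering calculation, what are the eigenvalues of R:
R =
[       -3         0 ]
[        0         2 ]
λ = -3, 2

Solve det(R - λI) = 0. For a 2×2 matrix the characteristic equation is λ² - (trace)λ + det = 0.
trace(R) = a + d = -3 + 2 = -1.
det(R) = a*d - b*c = (-3)*(2) - (0)*(0) = -6 - 0 = -6.
Characteristic equation: λ² - (-1)λ + (-6) = 0.
Discriminant = (-1)² - 4*(-6) = 1 + 24 = 25.
λ = (-1 ± √25) / 2 = (-1 ± 5) / 2 = -3, 2.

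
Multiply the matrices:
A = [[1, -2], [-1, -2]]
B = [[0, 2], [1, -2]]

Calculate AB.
[[-2, 6], [-2, 2]]

Each entry (i,j) of AB = sum over k of A[i][k]*B[k][j].
(AB)[0][0] = (1)*(0) + (-2)*(1) = -2
(AB)[0][1] = (1)*(2) + (-2)*(-2) = 6
(AB)[1][0] = (-1)*(0) + (-2)*(1) = -2
(AB)[1][1] = (-1)*(2) + (-2)*(-2) = 2
AB = [[-2, 6], [-2, 2]]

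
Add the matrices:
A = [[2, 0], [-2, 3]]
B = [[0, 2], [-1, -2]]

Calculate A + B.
[[2, 2], [-3, 1]]

Add corresponding elements:
(2)+(0)=2
(0)+(2)=2
(-2)+(-1)=-3
(3)+(-2)=1
A + B = [[2, 2], [-3, 1]]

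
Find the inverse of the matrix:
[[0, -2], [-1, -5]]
[[5/2, -1], [-1/2, 0]]

For [[a,b],[c,d]], inverse = (1/det)·[[d,-b],[-c,a]]
det = 0·-5 - -2·-1 = -2
Inverse = (1/-2)·[[-5, 2], [1, 0]]
        = [[5/2, -1], [-1/2, 0]]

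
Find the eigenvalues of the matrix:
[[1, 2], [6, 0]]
λ = -3 and λ = 4

Characteristic equation: det(A - λI) = 0
λ² - (trace)λ + (det) = 0
λ² - (1)λ + (-12) = 0
λ² - 1λ - 12 = 0
Solving: λ = -3, 4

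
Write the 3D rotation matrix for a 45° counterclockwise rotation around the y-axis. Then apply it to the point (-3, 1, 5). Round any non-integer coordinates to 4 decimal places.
R = [[√2/2, 0, √2/2], [0, 1, 0], [-√2/2, 0, √2/2]]; R·(-3, 1, 5) = (1.4142, 1.0000, 5.6569)

Rotation matrix for 45° around y-axis:
cos(45°) = √2/2, sin(45°) = √2/2
R = [[√2/2, 0, √2/2], [0, 1, 0], [-√2/2, 0, √2/2]]
Apply to (-3, 1, 5): R·[-3, 1, 5]ᵀ = (1.4142, 1.0000, 5.6569)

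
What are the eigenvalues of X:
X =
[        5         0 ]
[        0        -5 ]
λ = -5, 5

Solve det(X - λI) = 0. For a 2×2 matrix the characteristic equation is λ² - (trace)λ + det = 0.
trace(X) = a + d = 5 - 5 = 0.
det(X) = a*d - b*c = (5)*(-5) - (0)*(0) = -25 - 0 = -25.
Characteristic equation: λ² - (0)λ + (-25) = 0.
Discriminant = (0)² - 4*(-25) = 0 + 100 = 100.
λ = (0 ± √100) / 2 = (0 ± 10) / 2 = -5, 5.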